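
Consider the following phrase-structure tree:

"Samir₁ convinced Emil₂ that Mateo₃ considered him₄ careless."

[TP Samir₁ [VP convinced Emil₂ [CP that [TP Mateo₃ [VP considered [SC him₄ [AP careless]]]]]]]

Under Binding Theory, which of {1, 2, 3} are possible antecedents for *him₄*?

*him* is a pronoun, so Principle B applies: it must be free in its binding domain.
Binding domain of *him₄*: the embedded TP, whose subject is Mateo₃.
*Samir₁* c-commands the pronoun but from outside its binding domain, and is not c-commanded by it → coindexation permitted.
*Emil₂* c-commands the pronoun but from outside its binding domain, and is not c-commanded by it → coindexation permitted.
*Mateo₃* c-commands the pronoun within its binding domain → coindexation would violate Principle B.

{1, 2}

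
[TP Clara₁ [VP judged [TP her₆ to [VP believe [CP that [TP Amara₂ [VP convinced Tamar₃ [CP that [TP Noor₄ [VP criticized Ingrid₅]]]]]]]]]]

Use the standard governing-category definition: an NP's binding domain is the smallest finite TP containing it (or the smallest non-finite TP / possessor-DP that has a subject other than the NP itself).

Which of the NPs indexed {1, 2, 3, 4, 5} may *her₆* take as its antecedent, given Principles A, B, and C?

*her* is a pronoun, so Principle B applies: it must be free in its binding domain.
Binding domain of *her₆*: the matrix TP, whose subject is Clara₁.
*Clara₁* c-commands the pronoun within its binding domain → coindexation would violate Principle B.
*Amara₂*: the pronoun c-commands this R-expression → coindexation would violate Principle C on *Amara₂*.
*Tamar₃*: the pronoun c-commands this R-expression → coindexation would violate Principle C on *Tamar₃*.
*Noor₄*: the pronoun c-commands this R-expression → coindexation would violate Principle C on *Noor₄*.
*Ingrid₅*: the pronoun c-commands this R-expression → coindexation would violate Principle C on *Ingrid₅*.

none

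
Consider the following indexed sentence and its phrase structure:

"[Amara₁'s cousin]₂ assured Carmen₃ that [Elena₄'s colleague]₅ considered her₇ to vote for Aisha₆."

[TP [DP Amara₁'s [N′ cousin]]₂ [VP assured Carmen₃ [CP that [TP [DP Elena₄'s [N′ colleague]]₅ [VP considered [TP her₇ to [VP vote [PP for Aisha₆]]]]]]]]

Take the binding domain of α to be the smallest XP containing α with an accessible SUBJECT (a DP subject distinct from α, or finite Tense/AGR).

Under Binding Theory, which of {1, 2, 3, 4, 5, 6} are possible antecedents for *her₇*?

*her* is a pronoun, so Principle B applies: it must be free in its binding domain.
Binding domain of *her₇*: the embedded TP, whose subject is [Elena₄'s colleague]₅.
*Amara₁* and the pronoun do not c-command one another → neither Principle B nor Principle C is at stake; coindexation permitted.
*[Amara₁'s cousin]₂* c-commands the pronoun but from outside its binding domain, and is not c-commanded by it → coindexation permitted.
*Carmen₃* c-commands the pronoun but from outside its binding domain, and is not c-commanded by it → coindexation permitted.
*Elena₄* and the pronoun do not c-command one another → neither Principle B nor Principle C is at stake; coindexation permitted.
*[Elena₄'s colleague]₅* c-commands the pronoun within its binding domain → coindexation would violate Principle B.
*Aisha₆*: the pronoun c-commands this R-expression → coindexation would violate Principle C on *Aisha₆*.

{1, 2, 3, 4}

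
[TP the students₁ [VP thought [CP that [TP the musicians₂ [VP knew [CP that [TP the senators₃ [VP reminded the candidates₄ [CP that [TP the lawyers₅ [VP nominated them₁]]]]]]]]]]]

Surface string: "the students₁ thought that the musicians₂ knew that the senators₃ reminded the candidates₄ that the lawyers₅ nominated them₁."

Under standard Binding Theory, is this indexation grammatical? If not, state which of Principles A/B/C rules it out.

grammatical

The two coindexed NPs are *the students₁* and *them₁*.
*them₁* is a pronoun; its binding domain is the embedded TP, whose subject is the lawyers₅. Within that domain it is c-commanded only by *the lawyers₅*, which carries a different index — the pronoun is free locally, so Principle B holds.
*the students₁* is an R-expression; *them₁* does not c-command it, and no other NP shares its index, so Principle C is satisfied.
All principles are respected.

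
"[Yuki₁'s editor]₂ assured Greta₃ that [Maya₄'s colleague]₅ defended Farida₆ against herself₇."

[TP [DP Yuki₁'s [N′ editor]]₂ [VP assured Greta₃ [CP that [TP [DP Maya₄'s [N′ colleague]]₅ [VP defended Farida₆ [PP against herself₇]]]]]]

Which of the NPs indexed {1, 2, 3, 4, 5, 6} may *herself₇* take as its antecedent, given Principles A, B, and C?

*herself* is an anaphor, so Principle A applies: it must be bound in its binding domain.
Binding domain of *herself₇*: the embedded TP, whose subject is [Maya₄'s colleague]₅.
*Yuki₁* does not c-command the anaphor → cannot bind it.
*[Yuki₁'s editor]₂* c-commands the anaphor but is outside its binding domain → cannot satisfy Principle A.
*Greta₃* c-commands the anaphor but is outside its binding domain → cannot satisfy Principle A.
*Maya₄* does not c-command the anaphor → cannot bind it.
*[Maya₄'s colleague]₅* c-commands the anaphor within its binding domain → licit binder.
*Farida₆* c-commands the anaphor within its binding domain → licit binder.

{5, 6}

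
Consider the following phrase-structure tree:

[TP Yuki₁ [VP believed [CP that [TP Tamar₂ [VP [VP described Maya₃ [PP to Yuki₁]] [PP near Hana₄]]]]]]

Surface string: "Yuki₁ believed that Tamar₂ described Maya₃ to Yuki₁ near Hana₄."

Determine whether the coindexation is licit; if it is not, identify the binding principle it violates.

Principle C

The two coindexed NPs are *Yuki₁* (the lower occurrence) and *Yuki₁* (the higher occurrence).
*Yuki₁* (the lower occurrence) is an R-expression. Principle C requires it to be free everywhere.
*Yuki₁* (the higher occurrence) c-commands it and carries the same index.
The R-expression is bound → Principle C violation.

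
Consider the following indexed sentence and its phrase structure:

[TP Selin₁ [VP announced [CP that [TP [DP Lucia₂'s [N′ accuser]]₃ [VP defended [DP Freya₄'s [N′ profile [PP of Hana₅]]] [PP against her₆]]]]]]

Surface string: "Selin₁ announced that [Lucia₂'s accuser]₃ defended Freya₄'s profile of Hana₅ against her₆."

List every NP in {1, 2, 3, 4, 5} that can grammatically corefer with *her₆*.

*her* is a pronoun, so Principle B applies: it must be free in its binding domain.
Binding domain of *her₆*: the embedded TP, whose subject is [Lucia₂'s accuser]₃.
*Selin₁* c-commands the pronoun but from outside its binding domain, and is not c-commanded by it → coindexation permitted.
*Lucia₂* and the pronoun do not c-command one another → neither Principle B nor Principle C is at stake; coindexation permitted.
*[Lucia₂'s accuser]₃* c-commands the pronoun within its binding domain → coindexation would violate Principle B.
*Freya₄* and the pronoun do not c-command one another → neither Principle B nor Principle C is at stake; coindexation permitted.
*Hana₅* and the pronoun do not c-command one another → neither Principle B nor Principle C is at stake; coindexation permitted.

{1, 2, 4, 5}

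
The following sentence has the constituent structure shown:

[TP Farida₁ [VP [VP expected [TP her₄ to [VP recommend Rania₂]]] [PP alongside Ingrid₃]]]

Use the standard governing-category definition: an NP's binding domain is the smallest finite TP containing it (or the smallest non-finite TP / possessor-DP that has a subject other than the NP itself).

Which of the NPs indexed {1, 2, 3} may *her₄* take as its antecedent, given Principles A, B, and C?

*her* is a pronoun, so Principle B applies: it must be free in its binding domain.
Binding domain of *her₄*: the matrix TP, whose subject is Farida₁.
*Farida₁* c-commands the pronoun within its binding domain → coindexation would violate Principle B.
*Rania₂*: the pronoun c-commands this R-expression → coindexation would violate Principle C on *Rania₂*.
*Ingrid₃* and the pronoun do not c-command one another → neither Principle B nor Principle C is at stake; coindexation permitted.

{3}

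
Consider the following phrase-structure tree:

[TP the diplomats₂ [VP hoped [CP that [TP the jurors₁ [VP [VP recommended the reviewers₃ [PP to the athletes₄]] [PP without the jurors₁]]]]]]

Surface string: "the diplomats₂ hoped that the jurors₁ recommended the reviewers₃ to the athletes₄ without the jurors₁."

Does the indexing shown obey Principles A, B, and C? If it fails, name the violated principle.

The two coindexed NPs are *the jurors₁* (the lower occurrence) and *the jurors₁* (the higher occurrence).
*the jurors₁* (the lower occurrence) is an R-expression. Principle C requires it to be free everywhere.
*the jurors₁* (the higher occurrence) c-commands it and carries the same index.
The R-expression is bound → Principle C violation.

Principle C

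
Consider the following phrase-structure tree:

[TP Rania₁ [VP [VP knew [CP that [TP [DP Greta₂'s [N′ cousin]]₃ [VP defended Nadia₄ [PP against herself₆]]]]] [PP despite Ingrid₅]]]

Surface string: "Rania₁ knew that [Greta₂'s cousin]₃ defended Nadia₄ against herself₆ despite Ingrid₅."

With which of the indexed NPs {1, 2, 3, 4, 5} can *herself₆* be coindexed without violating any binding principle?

{3, 4}

*herself* is an anaphor, so Principle A applies: it must be bound in its binding domain.
Binding domain of *herself₆*: the embedded TP, whose subject is [Greta₂'s cousin]₃.
*Rania₁* c-commands the anaphor but is outside its binding domain → cannot satisfy Principle A.
*Greta₂* does not c-command the anaphor → cannot bind it.
*[Greta₂'s cousin]₃* c-commands the anaphor within its binding domain → licit binder.
*Nadia₄* c-commands the anaphor within its binding domain → licit binder.
*Ingrid₅* does not c-command the anaphor → cannot bind it.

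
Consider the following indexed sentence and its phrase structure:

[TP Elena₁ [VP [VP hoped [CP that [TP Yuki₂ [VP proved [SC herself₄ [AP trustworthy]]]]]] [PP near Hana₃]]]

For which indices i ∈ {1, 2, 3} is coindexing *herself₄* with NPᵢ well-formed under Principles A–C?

{2}

*herself* is an anaphor, so Principle A applies: it must be bound in its binding domain.
Binding domain of *herself₄*: the embedded TP, whose subject is Yuki₂.
*Elena₁* c-commands the anaphor but is outside its binding domain → cannot satisfy Principle A.
*Yuki₂* c-commands the anaphor within its binding domain → licit binder.
*Hana₃* does not c-command the anaphor → cannot bind it.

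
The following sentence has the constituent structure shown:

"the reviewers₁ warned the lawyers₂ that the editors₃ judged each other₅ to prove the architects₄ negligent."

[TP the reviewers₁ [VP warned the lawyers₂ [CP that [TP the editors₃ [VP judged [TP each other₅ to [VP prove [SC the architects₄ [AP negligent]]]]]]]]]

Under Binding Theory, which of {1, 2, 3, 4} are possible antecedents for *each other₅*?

{3}

*each other* is an anaphor, so Principle A applies: it must be bound in its binding domain.
Binding domain of *each other₅*: the embedded TP, whose subject is the editors₃.
*the reviewers₁* c-commands the anaphor but is outside its binding domain → cannot satisfy Principle A.
*the lawyers₂* c-commands the anaphor but is outside its binding domain → cannot satisfy Principle A.
*the editors₃* c-commands the anaphor within its binding domain → licit binder.
*the architects₄* does not c-command the anaphor → cannot bind it.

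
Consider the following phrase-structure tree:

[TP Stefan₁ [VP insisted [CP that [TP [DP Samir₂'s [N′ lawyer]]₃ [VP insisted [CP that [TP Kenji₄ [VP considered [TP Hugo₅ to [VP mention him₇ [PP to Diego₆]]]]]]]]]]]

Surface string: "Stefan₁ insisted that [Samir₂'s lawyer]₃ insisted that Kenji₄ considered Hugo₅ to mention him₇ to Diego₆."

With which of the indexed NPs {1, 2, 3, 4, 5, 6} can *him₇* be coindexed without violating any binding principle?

*him* is a pronoun, so Principle B applies: it must be free in its binding domain.
Binding domain of *him₇*: the embedded TP, whose subject is Hugo₅.
*Stefan₁* c-commands the pronoun but from outside its binding domain, and is not c-commanded by it → coindexation permitted.
*Samir₂* and the pronoun do not c-command one another → neither Principle B nor Principle C is at stake; coindexation permitted.
*[Samir₂'s lawyer]₃* c-commands the pronoun but from outside its binding domain, and is not c-commanded by it → coindexation permitted.
*Kenji₄* c-commands the pronoun but from outside its binding domain, and is not c-commanded by it → coindexation permitted.
*Hugo₅* c-commands the pronoun within its binding domain → coindexation would violate Principle B.
*Diego₆*: the pronoun c-commands this R-expression → coindexation would violate Principle C on *Diego₆*.

{1, 2, 3, 4}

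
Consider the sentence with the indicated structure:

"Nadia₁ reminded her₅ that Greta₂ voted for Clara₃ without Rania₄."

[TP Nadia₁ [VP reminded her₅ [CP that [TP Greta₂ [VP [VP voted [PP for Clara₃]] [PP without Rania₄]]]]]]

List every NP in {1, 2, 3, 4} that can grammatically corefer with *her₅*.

*her* is a pronoun, so Principle B applies: it must be free in its binding domain.
Binding domain of *her₅*: the matrix TP, whose subject is Nadia₁.
*Nadia₁* c-commands the pronoun within its binding domain → coindexation would violate Principle B.
*Greta₂*: the pronoun c-commands this R-expression → coindexation would violate Principle C on *Greta₂*.
*Clara₃*: the pronoun c-commands this R-expression → coindexation would violate Principle C on *Clara₃*.
*Rania₄*: the pronoun c-commands this R-expression → coindexation would violate Principle C on *Rania₄*.

none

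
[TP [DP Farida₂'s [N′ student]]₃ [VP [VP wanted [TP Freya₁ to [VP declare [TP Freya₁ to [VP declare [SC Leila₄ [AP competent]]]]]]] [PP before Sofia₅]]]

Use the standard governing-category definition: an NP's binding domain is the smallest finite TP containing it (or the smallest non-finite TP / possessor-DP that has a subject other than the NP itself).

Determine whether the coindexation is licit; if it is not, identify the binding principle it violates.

Principle C

The two coindexed NPs are *Freya₁* (the higher occurrence) and *Freya₁* (the lower occurrence).
*Freya₁* (the lower occurrence) is an R-expression. Principle C requires it to be free everywhere.
*Freya₁* (the higher occurrence) c-commands it and carries the same index.
The R-expression is bound → Principle C violation.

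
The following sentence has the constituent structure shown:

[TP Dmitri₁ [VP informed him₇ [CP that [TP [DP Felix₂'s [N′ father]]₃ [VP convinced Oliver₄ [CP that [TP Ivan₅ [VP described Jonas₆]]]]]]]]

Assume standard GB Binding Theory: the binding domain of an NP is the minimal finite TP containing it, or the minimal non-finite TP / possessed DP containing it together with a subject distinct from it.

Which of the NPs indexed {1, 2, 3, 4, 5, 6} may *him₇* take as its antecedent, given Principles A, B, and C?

*him* is a pronoun, so Principle B applies: it must be free in its binding domain.
Binding domain of *him₇*: the matrix TP, whose subject is Dmitri₁.
*Dmitri₁* c-commands the pronoun within its binding domain → coindexation would violate Principle B.
*Felix₂*: the pronoun c-commands this R-expression → coindexation would violate Principle C on *Felix₂*.
*[Felix₂'s father]₃*: the pronoun c-commands this R-expression → coindexation would violate Principle C on *[Felix₂'s father]₃*.
*Oliver₄*: the pronoun c-commands this R-expression → coindexation would violate Principle C on *Oliver₄*.
*Ivan₅*: the pronoun c-commands this R-expression → coindexation would violate Principle C on *Ivan₅*.
*Jonas₆*: the pronoun c-commands this R-expression → coindexation would violate Principle C on *Jonas₆*.

none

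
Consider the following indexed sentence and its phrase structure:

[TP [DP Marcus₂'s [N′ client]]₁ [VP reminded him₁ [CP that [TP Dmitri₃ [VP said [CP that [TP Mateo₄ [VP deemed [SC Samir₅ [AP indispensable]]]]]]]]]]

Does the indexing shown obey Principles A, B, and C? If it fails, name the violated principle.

The two coindexed NPs are *[Marcus₂'s client]₁* and *him₁*.
*him₁* is a pronoun. Its binding domain is the matrix TP, whose subject is [Marcus₂'s client]₁.
*[Marcus₂'s client]₁* c-commands it within that domain and carries the same index.
The pronoun is locally bound → Principle B violation.

Principle B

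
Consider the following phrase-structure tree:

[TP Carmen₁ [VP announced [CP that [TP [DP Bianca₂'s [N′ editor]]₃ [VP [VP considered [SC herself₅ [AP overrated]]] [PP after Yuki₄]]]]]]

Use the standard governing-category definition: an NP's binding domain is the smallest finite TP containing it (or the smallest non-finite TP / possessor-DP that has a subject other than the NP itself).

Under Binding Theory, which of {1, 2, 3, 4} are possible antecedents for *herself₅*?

*herself* is an anaphor, so Principle A applies: it must be bound in its binding domain.
Binding domain of *herself₅*: the embedded TP, whose subject is [Bianca₂'s editor]₃.
*Carmen₁* c-commands the anaphor but is outside its binding domain → cannot satisfy Principle A.
*Bianca₂* does not c-command the anaphor → cannot bind it.
*[Bianca₂'s editor]₃* c-commands the anaphor within its binding domain → licit binder.
*Yuki₄* does not c-command the anaphor → cannot bind it.

{3}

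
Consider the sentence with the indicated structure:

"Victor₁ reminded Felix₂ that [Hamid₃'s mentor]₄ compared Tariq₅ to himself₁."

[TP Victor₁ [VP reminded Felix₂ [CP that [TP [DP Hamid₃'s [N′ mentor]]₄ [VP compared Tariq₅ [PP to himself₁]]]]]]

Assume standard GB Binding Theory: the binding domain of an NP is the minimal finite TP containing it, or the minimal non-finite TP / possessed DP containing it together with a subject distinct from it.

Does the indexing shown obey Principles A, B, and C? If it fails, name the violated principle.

The two coindexed NPs are *Victor₁* and *himself₁*.
*himself₁* is an anaphor. Principle A requires it to be bound within its binding domain — the embedded TP, whose subject is [Hamid₃'s mentor]₄.
Within that domain it is c-commanded by *[Hamid₃'s mentor]₄*, *Tariq₅*, none of which share its index.
*Victor₁* does c-command the anaphor, but from outside its binding domain.
The anaphor is unbound in its domain → Principle A violation.

Principle A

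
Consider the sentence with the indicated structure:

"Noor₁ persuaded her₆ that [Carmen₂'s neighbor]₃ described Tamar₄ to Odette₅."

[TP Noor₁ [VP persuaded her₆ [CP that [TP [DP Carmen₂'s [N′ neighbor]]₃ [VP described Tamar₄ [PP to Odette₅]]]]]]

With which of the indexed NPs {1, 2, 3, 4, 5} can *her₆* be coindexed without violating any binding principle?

*her* is a pronoun, so Principle B applies: it must be free in its binding domain.
Binding domain of *her₆*: the matrix TP, whose subject is Noor₁.
*Noor₁* c-commands the pronoun within its binding domain → coindexation would violate Principle B.
*Carmen₂*: the pronoun c-commands this R-expression → coindexation would violate Principle C on *Carmen₂*.
*[Carmen₂'s neighbor]₃*: the pronoun c-commands this R-expression → coindexation would violate Principle C on *[Carmen₂'s neighbor]₃*.
*Tamar₄*: the pronoun c-commands this R-expression → coindexation would violate Principle C on *Tamar₄*.
*Odette₅*: the pronoun c-commands this R-expression → coindexation would violate Principle C on *Odette₅*.

none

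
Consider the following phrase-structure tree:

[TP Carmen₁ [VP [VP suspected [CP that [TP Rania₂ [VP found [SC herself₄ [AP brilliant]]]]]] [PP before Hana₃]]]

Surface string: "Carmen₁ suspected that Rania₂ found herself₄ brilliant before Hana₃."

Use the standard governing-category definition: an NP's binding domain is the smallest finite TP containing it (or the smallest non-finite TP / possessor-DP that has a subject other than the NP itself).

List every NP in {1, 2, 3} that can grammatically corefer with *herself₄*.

{2}

*herself* is an anaphor, so Principle A applies: it must be bound in its binding domain.
Binding domain of *herself₄*: the embedded TP, whose subject is Rania₂.
*Carmen₁* c-commands the anaphor but is outside its binding domain → cannot satisfy Principle A.
*Rania₂* c-commands the anaphor within its binding domain → licit binder.
*Hana₃* does not c-command the anaphor → cannot bind it.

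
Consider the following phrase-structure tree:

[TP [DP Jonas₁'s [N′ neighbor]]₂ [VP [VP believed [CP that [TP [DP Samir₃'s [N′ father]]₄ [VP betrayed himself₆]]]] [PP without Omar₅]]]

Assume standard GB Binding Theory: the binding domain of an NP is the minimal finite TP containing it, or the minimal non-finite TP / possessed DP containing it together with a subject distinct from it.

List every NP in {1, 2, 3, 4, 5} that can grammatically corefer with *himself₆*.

*himself* is an anaphor, so Principle A applies: it must be bound in its binding domain.
Binding domain of *himself₆*: the embedded TP, whose subject is [Samir₃'s father]₄.
*Jonas₁* does not c-command the anaphor → cannot bind it.
*[Jonas₁'s neighbor]₂* c-commands the anaphor but is outside its binding domain → cannot satisfy Principle A.
*Samir₃* does not c-command the anaphor → cannot bind it.
*[Samir₃'s father]₄* c-commands the anaphor within its binding domain → licit binder.
*Omar₅* does not c-command the anaphor → cannot bind it.

{4}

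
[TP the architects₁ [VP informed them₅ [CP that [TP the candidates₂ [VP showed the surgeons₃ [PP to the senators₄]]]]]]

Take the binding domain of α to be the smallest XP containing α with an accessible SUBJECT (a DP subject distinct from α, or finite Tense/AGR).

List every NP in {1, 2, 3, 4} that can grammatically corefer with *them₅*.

none

*them* is a pronoun, so Principle B applies: it must be free in its binding domain.
Binding domain of *them₅*: the matrix TP, whose subject is the architects₁.
*the architects₁* c-commands the pronoun within its binding domain → coindexation would violate Principle B.
*the candidates₂*: the pronoun c-commands this R-expression → coindexation would violate Principle C on *the candidates₂*.
*the surgeons₃*: the pronoun c-commands this R-expression → coindexation would violate Principle C on *the surgeons₃*.
*the senators₄*: the pronoun c-commands this R-expression → coindexation would violate Principle C on *the senators₄*.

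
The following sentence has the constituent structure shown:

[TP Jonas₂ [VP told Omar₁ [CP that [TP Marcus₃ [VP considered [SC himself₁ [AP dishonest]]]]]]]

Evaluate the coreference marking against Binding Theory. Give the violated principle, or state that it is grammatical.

Principle A

The two coindexed NPs are *Omar₁* and *himself₁*.
*himself₁* is an anaphor. Principle A requires it to be bound within its binding domain — the embedded TP, whose subject is Marcus₃.
Within that domain it is c-commanded by *Marcus₃*, which does not share its index.
*Omar₁* does c-command the anaphor, but from outside its binding domain.
The anaphor is unbound in its domain → Principle A violation.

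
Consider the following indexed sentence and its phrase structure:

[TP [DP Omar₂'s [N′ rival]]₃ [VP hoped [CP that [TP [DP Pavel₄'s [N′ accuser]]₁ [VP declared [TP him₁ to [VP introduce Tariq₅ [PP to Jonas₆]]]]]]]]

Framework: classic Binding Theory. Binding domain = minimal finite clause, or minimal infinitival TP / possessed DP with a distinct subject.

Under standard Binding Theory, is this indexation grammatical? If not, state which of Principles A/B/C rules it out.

The two coindexed NPs are *[Pavel₄'s accuser]₁* and *him₁*.
*him₁* is a pronoun. Its binding domain is the embedded TP, whose subject is [Pavel₄'s accuser]₁.
*[Pavel₄'s accuser]₁* c-commands it within that domain and carries the same index.
The pronoun is locally bound → Principle B violation.

Principle B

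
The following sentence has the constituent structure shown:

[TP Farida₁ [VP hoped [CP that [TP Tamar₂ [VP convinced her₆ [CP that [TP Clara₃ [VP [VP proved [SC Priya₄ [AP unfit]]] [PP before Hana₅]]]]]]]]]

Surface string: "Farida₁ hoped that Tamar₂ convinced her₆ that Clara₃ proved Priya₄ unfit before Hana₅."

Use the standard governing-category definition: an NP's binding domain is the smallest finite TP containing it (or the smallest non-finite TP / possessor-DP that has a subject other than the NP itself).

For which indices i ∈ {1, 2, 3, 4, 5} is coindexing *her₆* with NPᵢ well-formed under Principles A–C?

*her* is a pronoun, so Principle B applies: it must be free in its binding domain.
Binding domain of *her₆*: the embedded TP, whose subject is Tamar₂.
*Farida₁* c-commands the pronoun but from outside its binding domain, and is not c-commanded by it → coindexation permitted.
*Tamar₂* c-commands the pronoun within its binding domain → coindexation would violate Principle B.
*Clara₃*: the pronoun c-commands this R-expression → coindexation would violate Principle C on *Clara₃*.
*Priya₄*: the pronoun c-commands this R-expression → coindexation would violate Principle C on *Priya₄*.
*Hana₅*: the pronoun c-commands this R-expression → coindexation would violate Principle C on *Hana₅*.

{1}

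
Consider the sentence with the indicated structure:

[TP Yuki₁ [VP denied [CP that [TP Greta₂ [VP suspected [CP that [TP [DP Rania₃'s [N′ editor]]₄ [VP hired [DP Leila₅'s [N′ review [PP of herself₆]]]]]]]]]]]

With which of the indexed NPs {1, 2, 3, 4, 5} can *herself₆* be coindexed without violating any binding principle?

{5}

*herself* is an anaphor, so Principle A applies: it must be bound in its binding domain.
Binding domain of *herself₆*: the possessed DP, whose subject is Leila₅.
*Yuki₁* c-commands the anaphor but is outside its binding domain → cannot satisfy Principle A.
*Greta₂* c-commands the anaphor but is outside its binding domain → cannot satisfy Principle A.
*Rania₃* does not c-command the anaphor → cannot bind it.
*[Rania₃'s editor]₄* c-commands the anaphor but is outside its binding domain → cannot satisfy Principle A.
*Leila₅* c-commands the anaphor within its binding domain → licit binder.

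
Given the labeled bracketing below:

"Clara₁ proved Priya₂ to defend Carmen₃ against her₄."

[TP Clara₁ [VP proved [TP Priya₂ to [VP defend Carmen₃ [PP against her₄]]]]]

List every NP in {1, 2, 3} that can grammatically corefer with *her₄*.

*her* is a pronoun, so Principle B applies: it must be free in its binding domain.
Binding domain of *her₄*: the embedded TP, whose subject is Priya₂.
*Clara₁* c-commands the pronoun but from outside its binding domain, and is not c-commanded by it → coindexation permitted.
*Priya₂* c-commands the pronoun within its binding domain → coindexation would violate Principle B.
*Carmen₃* c-commands the pronoun within its binding domain → coindexation would violate Principle B.

{1}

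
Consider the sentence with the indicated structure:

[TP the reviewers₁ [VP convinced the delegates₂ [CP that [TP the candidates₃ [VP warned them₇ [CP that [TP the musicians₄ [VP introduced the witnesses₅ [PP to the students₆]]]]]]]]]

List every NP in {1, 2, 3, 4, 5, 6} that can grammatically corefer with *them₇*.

{1, 2}

*them* is a pronoun, so Principle B applies: it must be free in its binding domain.
Binding domain of *them₇*: the embedded TP, whose subject is the candidates₃.
*the reviewers₁* c-commands the pronoun but from outside its binding domain, and is not c-commanded by it → coindexation permitted.
*the delegates₂* c-commands the pronoun but from outside its binding domain, and is not c-commanded by it → coindexation permitted.
*the candidates₃* c-commands the pronoun within its binding domain → coindexation would violate Principle B.
*the musicians₄*: the pronoun c-commands this R-expression → coindexation would violate Principle C on *the musicians₄*.
*the witnesses₅*: the pronoun c-commands this R-expression → coindexation would violate Principle C on *the witnesses₅*.
*the students₆*: the pronoun c-commands this R-expression → coindexation would violate Principle C on *the students₆*.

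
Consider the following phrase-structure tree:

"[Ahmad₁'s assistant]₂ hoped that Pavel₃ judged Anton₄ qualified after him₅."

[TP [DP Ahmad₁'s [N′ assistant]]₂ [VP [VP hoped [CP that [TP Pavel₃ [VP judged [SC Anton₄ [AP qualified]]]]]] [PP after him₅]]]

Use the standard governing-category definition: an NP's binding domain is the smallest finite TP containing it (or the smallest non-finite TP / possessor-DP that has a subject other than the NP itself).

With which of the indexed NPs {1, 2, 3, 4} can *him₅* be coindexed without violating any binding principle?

{1, 3, 4}

*him* is a pronoun, so Principle B applies: it must be free in its binding domain.
Binding domain of *him₅*: the matrix TP, whose subject is [Ahmad₁'s assistant]₂.
*Ahmad₁* and the pronoun do not c-command one another → neither Principle B nor Principle C is at stake; coindexation permitted.
*[Ahmad₁'s assistant]₂* c-commands the pronoun within its binding domain → coindexation would violate Principle B.
*Pavel₃* and the pronoun do not c-command one another → neither Principle B nor Principle C is at stake; coindexation permitted.
*Anton₄* and the pronoun do not c-command one another → neither Principle B nor Principle C is at stake; coindexation permitted.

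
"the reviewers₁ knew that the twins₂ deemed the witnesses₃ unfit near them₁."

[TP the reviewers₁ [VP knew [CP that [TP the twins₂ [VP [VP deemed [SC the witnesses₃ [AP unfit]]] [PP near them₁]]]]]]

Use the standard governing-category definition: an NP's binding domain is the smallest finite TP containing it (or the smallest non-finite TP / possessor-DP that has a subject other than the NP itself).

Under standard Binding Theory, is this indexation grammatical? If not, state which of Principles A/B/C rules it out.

grammatical

The two coindexed NPs are *the reviewers₁* and *them₁*.
*them₁* is a pronoun; its binding domain is the embedded TP, whose subject is the twins₂. Within that domain it is c-commanded only by *the twins₂*, which carries a different index — the pronoun is free locally, so Principle B holds.
*the reviewers₁* is an R-expression; *them₁* does not c-command it, and no other NP shares its index, so Principle C is satisfied.
All principles are respected.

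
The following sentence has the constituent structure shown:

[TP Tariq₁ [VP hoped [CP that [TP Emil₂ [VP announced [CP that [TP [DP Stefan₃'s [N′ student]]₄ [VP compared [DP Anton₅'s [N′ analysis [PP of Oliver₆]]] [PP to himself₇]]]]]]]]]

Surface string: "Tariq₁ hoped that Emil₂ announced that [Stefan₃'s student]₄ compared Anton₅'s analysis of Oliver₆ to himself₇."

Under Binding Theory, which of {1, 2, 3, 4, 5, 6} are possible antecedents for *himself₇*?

*himself* is an anaphor, so Principle A applies: it must be bound in its binding domain.
Binding domain of *himself₇*: the embedded TP, whose subject is [Stefan₃'s student]₄.
*Tariq₁* c-commands the anaphor but is outside its binding domain → cannot satisfy Principle A.
*Emil₂* c-commands the anaphor but is outside its binding domain → cannot satisfy Principle A.
*Stefan₃* does not c-command the anaphor → cannot bind it.
*[Stefan₃'s student]₄* c-commands the anaphor within its binding domain → licit binder.
*Anton₅* does not c-command the anaphor → cannot bind it.
*Oliver₆* does not c-command the anaphor → cannot bind it.

{4}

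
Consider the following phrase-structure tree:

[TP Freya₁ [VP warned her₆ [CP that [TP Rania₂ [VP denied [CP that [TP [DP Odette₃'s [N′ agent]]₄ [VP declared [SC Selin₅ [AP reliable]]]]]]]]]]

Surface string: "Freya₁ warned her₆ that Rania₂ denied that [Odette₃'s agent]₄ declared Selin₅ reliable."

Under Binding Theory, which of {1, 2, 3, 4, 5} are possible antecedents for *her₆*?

*her* is a pronoun, so Principle B applies: it must be free in its binding domain.
Binding domain of *her₆*: the matrix TP, whose subject is Freya₁.
*Freya₁* c-commands the pronoun within its binding domain → coindexation would violate Principle B.
*Rania₂*: the pronoun c-commands this R-expression → coindexation would violate Principle C on *Rania₂*.
*Odette₃*: the pronoun c-commands this R-expression → coindexation would violate Principle C on *Odette₃*.
*[Odette₃'s agent]₄*: the pronoun c-commands this R-expression → coindexation would violate Principle C on *[Odette₃'s agent]₄*.
*Selin₅*: the pronoun c-commands this R-expression → coindexation would violate Principle C on *Selin₅*.

none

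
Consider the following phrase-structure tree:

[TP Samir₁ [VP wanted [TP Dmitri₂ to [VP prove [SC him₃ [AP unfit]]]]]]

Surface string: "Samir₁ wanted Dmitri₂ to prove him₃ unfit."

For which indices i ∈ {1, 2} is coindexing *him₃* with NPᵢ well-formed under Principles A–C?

{1}

*him* is a pronoun, so Principle B applies: it must be free in its binding domain.
Binding domain of *him₃*: the embedded TP, whose subject is Dmitri₂.
*Samir₁* c-commands the pronoun but from outside its binding domain, and is not c-commanded by it → coindexation permitted.
*Dmitri₂* c-commands the pronoun within its binding domain → coindexation would violate Principle B.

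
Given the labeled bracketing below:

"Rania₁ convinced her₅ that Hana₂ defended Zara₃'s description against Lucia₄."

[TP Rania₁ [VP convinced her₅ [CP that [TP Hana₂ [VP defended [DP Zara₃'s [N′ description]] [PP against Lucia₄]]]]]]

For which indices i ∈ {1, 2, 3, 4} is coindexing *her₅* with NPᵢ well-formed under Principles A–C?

none

*her* is a pronoun, so Principle B applies: it must be free in its binding domain.
Binding domain of *her₅*: the matrix TP, whose subject is Rania₁.
*Rania₁* c-commands the pronoun within its binding domain → coindexation would violate Principle B.
*Hana₂*: the pronoun c-commands this R-expression → coindexation would violate Principle C on *Hana₂*.
*Zara₃*: the pronoun c-commands this R-expression → coindexation would violate Principle C on *Zara₃*.
*Lucia₄*: the pronoun c-commands this R-expression → coindexation would violate Principle C on *Lucia₄*.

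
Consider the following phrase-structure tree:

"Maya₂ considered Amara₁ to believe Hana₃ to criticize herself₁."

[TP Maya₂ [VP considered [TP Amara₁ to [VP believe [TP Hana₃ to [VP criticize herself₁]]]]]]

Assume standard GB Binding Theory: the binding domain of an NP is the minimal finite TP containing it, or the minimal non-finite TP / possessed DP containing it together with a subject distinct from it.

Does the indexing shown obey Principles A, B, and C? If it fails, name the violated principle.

Principle A

The two coindexed NPs are *Amara₁* and *herself₁*.
*herself₁* is an anaphor. Principle A requires it to be bound within its binding domain — the embedded TP, whose subject is Hana₃.
Within that domain it is c-commanded by *Hana₃*, which does not share its index.
*Amara₁* does c-command the anaphor, but from outside its binding domain.
The anaphor is unbound in its domain → Principle A violation.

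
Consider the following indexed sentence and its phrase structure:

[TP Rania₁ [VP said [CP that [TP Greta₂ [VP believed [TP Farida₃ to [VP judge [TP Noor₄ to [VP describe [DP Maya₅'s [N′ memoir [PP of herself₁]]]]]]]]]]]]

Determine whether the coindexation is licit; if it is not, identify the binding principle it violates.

Principle A

The two coindexed NPs are *Rania₁* and *herself₁*.
*herself₁* is an anaphor. Principle A requires it to be bound within its binding domain — the possessed DP, whose subject is Maya₅.
Within that domain it is c-commanded by *Maya₅*, which does not share its index.
*Rania₁* does c-command the anaphor, but from outside its binding domain.
The anaphor is unbound in its domain → Principle A violation.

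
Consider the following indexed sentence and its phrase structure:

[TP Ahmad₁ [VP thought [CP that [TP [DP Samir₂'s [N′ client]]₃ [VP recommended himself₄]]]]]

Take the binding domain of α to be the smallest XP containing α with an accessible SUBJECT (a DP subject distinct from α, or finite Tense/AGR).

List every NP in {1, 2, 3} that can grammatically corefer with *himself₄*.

{3}

*himself* is an anaphor, so Principle A applies: it must be bound in its binding domain.
Binding domain of *himself₄*: the embedded TP, whose subject is [Samir₂'s client]₃.
*Ahmad₁* c-commands the anaphor but is outside its binding domain → cannot satisfy Principle A.
*Samir₂* does not c-command the anaphor → cannot bind it.
*[Samir₂'s client]₃* c-commands the anaphor within its binding domain → licit binder.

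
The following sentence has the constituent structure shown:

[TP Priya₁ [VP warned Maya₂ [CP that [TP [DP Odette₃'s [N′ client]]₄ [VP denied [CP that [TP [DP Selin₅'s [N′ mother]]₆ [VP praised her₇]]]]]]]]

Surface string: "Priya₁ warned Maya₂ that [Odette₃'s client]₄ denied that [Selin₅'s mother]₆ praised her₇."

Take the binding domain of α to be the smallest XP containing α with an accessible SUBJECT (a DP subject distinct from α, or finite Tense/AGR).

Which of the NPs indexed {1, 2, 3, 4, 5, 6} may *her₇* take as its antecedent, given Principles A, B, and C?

*her* is a pronoun, so Principle B applies: it must be free in its binding domain.
Binding domain of *her₇*: the embedded TP, whose subject is [Selin₅'s mother]₆.
*Priya₁* c-commands the pronoun but from outside its binding domain, and is not c-commanded by it → coindexation permitted.
*Maya₂* c-commands the pronoun but from outside its binding domain, and is not c-commanded by it → coindexation permitted.
*Odette₃* and the pronoun do not c-command one another → neither Principle B nor Principle C is at stake; coindexation permitted.
*[Odette₃'s client]₄* c-commands the pronoun but from outside its binding domain, and is not c-commanded by it → coindexation permitted.
*Selin₅* and the pronoun do not c-command one another → neither Principle B nor Principle C is at stake; coindexation permitted.
*[Selin₅'s mother]₆* c-commands the pronoun within its binding domain → coindexation would violate Principle B.

{1, 2, 3, 4, 5}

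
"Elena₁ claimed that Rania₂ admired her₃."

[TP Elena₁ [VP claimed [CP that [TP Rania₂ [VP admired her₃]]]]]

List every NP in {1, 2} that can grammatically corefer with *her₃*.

{1}

*her* is a pronoun, so Principle B applies: it must be free in its binding domain.
Binding domain of *her₃*: the embedded TP, whose subject is Rania₂.
*Elena₁* c-commands the pronoun but from outside its binding domain, and is not c-commanded by it → coindexation permitted.
*Rania₂* c-commands the pronoun within its binding domain → coindexation would violate Principle B.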